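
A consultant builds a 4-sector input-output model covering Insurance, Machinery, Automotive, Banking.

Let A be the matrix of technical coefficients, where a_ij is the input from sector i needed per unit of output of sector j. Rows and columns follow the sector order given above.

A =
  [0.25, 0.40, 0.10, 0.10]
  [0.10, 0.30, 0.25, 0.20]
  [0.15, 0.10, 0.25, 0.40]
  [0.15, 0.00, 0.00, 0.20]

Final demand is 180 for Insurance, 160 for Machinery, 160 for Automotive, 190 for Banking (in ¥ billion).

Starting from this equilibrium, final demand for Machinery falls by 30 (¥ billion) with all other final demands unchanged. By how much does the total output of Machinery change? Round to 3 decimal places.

I − A =
  [   0.75    -0.40    -0.10    -0.10]
  [  -0.10     0.70    -0.25    -0.20]
  [  -0.15    -0.10     0.75    -0.40]
  [  -0.15     0.00     0.00     0.80]
Compute the cofactors C_ij = (−1)^(i+j)·(3×3 minor ij) of I−A; the adjugate is their transpose:
adj(I−A) = Cᵀ =
  [ 0.40000   0.24800   0.13600   0.18000]
  [ 0.12750   0.42075   0.15725   0.19975]
  [ 0.13700   0.13050   0.36550   0.23250]
  [ 0.07500   0.04650   0.02550   0.31850]
det(I−A) = Σ_j (I−A)_1j·C_1j = (0.75)(0.40000) + (-0.40)(0.12750) + (-0.10)(0.13700) + (-0.10)(0.07500) = 0.2278
(I − A)⁻¹ = adj(I−A) / det(I−A) ≈
  [   1.7559     1.0887     0.5970     0.7902]
  [   0.5597     1.8470     0.6903     0.8769]
  [   0.6014     0.5729     1.6045     1.0206]
  [   0.3292     0.2041     0.1119     1.3982]
Δx = (I − A)⁻¹ Δd with Δd having -30 in the Machinery component and 0 elsewhere.
So Δx_M = L_MM · (-30), where L_MM = adj(I−A)_MM / det(I−A) = 0.42075 / 0.2278.
Δx_M = 0.42075 × (-30) / 0.2278 = -12.6225 / 0.2278 ≈ -55.410.

Δx_M = -55.410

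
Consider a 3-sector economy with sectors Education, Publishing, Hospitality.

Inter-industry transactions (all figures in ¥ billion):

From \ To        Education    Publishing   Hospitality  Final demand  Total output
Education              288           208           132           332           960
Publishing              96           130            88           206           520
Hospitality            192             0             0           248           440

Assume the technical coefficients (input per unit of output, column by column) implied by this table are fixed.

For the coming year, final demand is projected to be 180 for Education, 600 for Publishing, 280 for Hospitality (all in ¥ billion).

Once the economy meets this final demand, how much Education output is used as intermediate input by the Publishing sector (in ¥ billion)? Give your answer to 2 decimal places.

Technical coefficients a_ij = z_ij / X_j:
  a_11 = 288/960 = 0.30, a_21 = 96/960 = 0.10, a_31 = 192/960 = 0.20
  a_12 = 208/520 = 0.40, a_22 = 130/520 = 0.25, a_32 = 0/520 = 0.00
  a_13 = 132/440 = 0.30, a_23 = 88/440 = 0.20, a_33 = 0/440 = 0.00
I − A =
  [   0.70    -0.40    -0.30]
  [  -0.10     0.75    -0.20]
  [  -0.20     0.00     1.00]
Cofactors of I−A, C_ij = (−1)^(i+j)·(minor ij) (rows/columns in the sector order above):
  C_11 = (0.75)(1.00) − (-0.20)(0.00) = 0.7500
  C_12 = −[(-0.10)(1.00) − (-0.20)(-0.20)] = 0.1400
  C_13 = (-0.10)(0.00) − (0.75)(-0.20) = 0.1500
  C_21 = −[(-0.40)(1.00) − (-0.30)(0.00)] = 0.4000
  C_22 = (0.70)(1.00) − (-0.30)(-0.20) = 0.6400
  C_23 = −[(0.70)(0.00) − (-0.40)(-0.20)] = 0.0800
  C_31 = (-0.40)(-0.20) − (-0.30)(0.75) = 0.3050
  C_32 = −[(0.70)(-0.20) − (-0.30)(-0.10)] = 0.1700
  C_33 = (0.70)(0.75) − (-0.40)(-0.10) = 0.4850
det(I−A) = Σ_j (I−A)_1j·C_1j = (0.70)(0.7500) + (-0.40)(0.1400) + (-0.30)(0.1500) = 0.4240
adj(I−A) = Cᵀ =
  [ 0.7500   0.4000   0.3050]
  [ 0.1400   0.6400   0.1700]
  [ 0.1500   0.0800   0.4850]
(I − A)⁻¹ = adj(I−A) / det(I−A) ≈
  [   1.7689     0.9434     0.7193]
  [   0.3302     1.5094     0.4009]
  [   0.3538     0.1887     1.1439]
First solve x = (I − A)⁻¹ d = adj(I−A)·d / det(I−A); in particular x_2 = (0.1400·180 + 0.6400·600 + 0.1700·280) / 0.4240 = 456.80 / 0.4240 ≈ 1077.3585.
Intermediate flow from 1 to 2: z_12 = a_12 · x_2 = 0.40 × 456.80 / 0.4240 = 182.72 / 0.4240 ≈ 430.94.

z_12 = 430.94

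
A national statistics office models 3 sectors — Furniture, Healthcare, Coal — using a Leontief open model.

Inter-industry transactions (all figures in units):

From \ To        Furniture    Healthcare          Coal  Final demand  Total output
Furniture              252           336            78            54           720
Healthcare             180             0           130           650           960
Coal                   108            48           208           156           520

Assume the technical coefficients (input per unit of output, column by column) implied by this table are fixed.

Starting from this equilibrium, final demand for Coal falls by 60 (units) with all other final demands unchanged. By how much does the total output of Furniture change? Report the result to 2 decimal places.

Technical coefficients a_ij = z_ij / X_j:
  a_FF = 252/720 = 0.35, a_HF = 180/720 = 0.25, a_CF = 108/720 = 0.15
  a_FH = 336/960 = 0.35, a_HH = 0/960 = 0.00, a_CH = 48/960 = 0.05
  a_FC = 78/520 = 0.15, a_HC = 130/520 = 0.25, a_CC = 208/520 = 0.40
I − A =
  [   0.65    -0.35    -0.15]
  [  -0.25     1.00    -0.25]
  [  -0.15    -0.05     0.60]
Cofactors of I−A, C_ij = (−1)^(i+j)·(minor ij) (rows/columns in the sector order above):
  C_11 = (1.00)(0.60) − (-0.25)(-0.05) = 0.5875
  C_12 = −[(-0.25)(0.60) − (-0.25)(-0.15)] = 0.1875
  C_13 = (-0.25)(-0.05) − (1.00)(-0.15) = 0.1625
  C_21 = −[(-0.35)(0.60) − (-0.15)(-0.05)] = 0.2175
  C_22 = (0.65)(0.60) − (-0.15)(-0.15) = 0.3675
  C_23 = −[(0.65)(-0.05) − (-0.35)(-0.15)] = 0.0850
  C_31 = (-0.35)(-0.25) − (-0.15)(1.00) = 0.2375
  C_32 = −[(0.65)(-0.25) − (-0.15)(-0.25)] = 0.2000
  C_33 = (0.65)(1.00) − (-0.35)(-0.25) = 0.5625
det(I−A) = Σ_j (I−A)_1j·C_1j = (0.65)(0.5875) + (-0.35)(0.1875) + (-0.15)(0.1625) = 0.291875
adj(I−A) = Cᵀ =
  [ 0.5875   0.2175   0.2375]
  [ 0.1875   0.3675   0.2000]
  [ 0.1625   0.0850   0.5625]
(I − A)⁻¹ = adj(I−A) / det(I−A) ≈
  [   2.0128     0.7452     0.8137]
  [   0.6424     1.2591     0.6852]
  [   0.5567     0.2912     1.9272]
Δx = (I − A)⁻¹ Δd with Δd having -60 in the Coal component and 0 elsewhere.
So Δx_F = L_FC · (-60), where L_FC = adj(I−A)_FC / det(I−A) = 0.2375 / 0.291875.
Δx_F = 0.2375 × (-60) / 0.291875 = -14.25 / 0.291875 ≈ -48.82.

Δx_F = -48.82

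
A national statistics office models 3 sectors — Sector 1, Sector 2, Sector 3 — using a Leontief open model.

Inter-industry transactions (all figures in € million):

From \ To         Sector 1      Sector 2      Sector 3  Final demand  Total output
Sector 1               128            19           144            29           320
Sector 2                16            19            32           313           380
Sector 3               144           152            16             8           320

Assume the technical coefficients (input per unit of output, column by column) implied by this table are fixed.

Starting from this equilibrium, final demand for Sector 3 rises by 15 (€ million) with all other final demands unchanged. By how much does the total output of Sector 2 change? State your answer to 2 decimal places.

Technical coefficients a_ij = z_ij / X_j:
  a_11 = 128/320 = 0.40, a_21 = 16/320 = 0.05, a_31 = 144/320 = 0.45
  a_12 = 19/380 = 0.05, a_22 = 19/380 = 0.05, a_32 = 152/380 = 0.40
  a_13 = 144/320 = 0.45, a_23 = 32/320 = 0.10, a_33 = 16/320 = 0.05
I − A =
  [   0.60    -0.05    -0.45]
  [  -0.05     0.95    -0.10]
  [  -0.45    -0.40     0.95]
Cofactors of I−A, C_ij = (−1)^(i+j)·(minor ij) (rows/columns in the sector order above):
  C_11 = (0.95)(0.95) − (-0.10)(-0.40) = 0.8625
  C_12 = −[(-0.05)(0.95) − (-0.10)(-0.45)] = 0.0925
  C_13 = (-0.05)(-0.40) − (0.95)(-0.45) = 0.4475
  C_21 = −[(-0.05)(0.95) − (-0.45)(-0.40)] = 0.2275
  C_22 = (0.60)(0.95) − (-0.45)(-0.45) = 0.3675
  C_23 = −[(0.60)(-0.40) − (-0.05)(-0.45)] = 0.2625
  C_31 = (-0.05)(-0.10) − (-0.45)(0.95) = 0.4325
  C_32 = −[(0.60)(-0.10) − (-0.45)(-0.05)] = 0.0825
  C_33 = (0.60)(0.95) − (-0.05)(-0.05) = 0.5675
det(I−A) = Σ_j (I−A)_1j·C_1j = (0.60)(0.8625) + (-0.05)(0.0925) + (-0.45)(0.4475) = 0.3115
adj(I−A) = Cᵀ =
  [ 0.8625   0.2275   0.4325]
  [ 0.0925   0.3675   0.0825]
  [ 0.4475   0.2625   0.5675]
(I − A)⁻¹ = adj(I−A) / det(I−A) ≈
  [   2.7689     0.7303     1.3884]
  [   0.2970     1.1798     0.2648]
  [   1.4366     0.8427     1.8218]
Δx = (I − A)⁻¹ Δd with Δd having +15 in the Sector 3 component and 0 elsewhere.
So Δx_2 = L_23 · (+15), where L_23 = adj(I−A)_23 / det(I−A) = 0.0825 / 0.3115.
Δx_2 = 0.0825 × (+15) / 0.3115 = 1.2375 / 0.3115 ≈ 3.97.

Δx_2 = 3.97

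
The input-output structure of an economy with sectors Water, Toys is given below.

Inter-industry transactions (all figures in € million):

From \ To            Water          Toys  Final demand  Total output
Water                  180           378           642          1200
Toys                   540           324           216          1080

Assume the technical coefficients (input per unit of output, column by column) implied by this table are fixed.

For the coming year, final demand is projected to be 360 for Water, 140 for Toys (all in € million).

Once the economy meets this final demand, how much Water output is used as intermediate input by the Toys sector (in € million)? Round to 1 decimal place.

Technical coefficients a_ij = z_ij / X_j:
  a_11 = 180/1200 = 0.15, a_21 = 540/1200 = 0.45
  a_12 = 378/1080 = 0.35, a_22 = 324/1080 = 0.30
I − A =
  [   0.85    -0.35]
  [  -0.45     0.70]
det(I−A) = (0.85)(0.70) − (-0.35)(-0.45) = 0.4375
adj(I−A) = [[0.70, 0.35], [0.45, 0.85]]
(I − A)⁻¹ = adj(I−A) / det(I−A) ≈
  [   1.6000     0.8000]
  [   1.0286     1.9429]
First solve x = (I − A)⁻¹ d = adj(I−A)·d / det(I−A); in particular x_2 = (0.45·360 + 0.85·140) / 0.4375 = 281.00 / 0.4375 ≈ 642.286.
Intermediate flow from 1 to 2: z_12 = a_12 · x_2 = 0.35 × 281.00 / 0.4375 = 98.35 / 0.4375 = 224.8.

z_12 = 224.8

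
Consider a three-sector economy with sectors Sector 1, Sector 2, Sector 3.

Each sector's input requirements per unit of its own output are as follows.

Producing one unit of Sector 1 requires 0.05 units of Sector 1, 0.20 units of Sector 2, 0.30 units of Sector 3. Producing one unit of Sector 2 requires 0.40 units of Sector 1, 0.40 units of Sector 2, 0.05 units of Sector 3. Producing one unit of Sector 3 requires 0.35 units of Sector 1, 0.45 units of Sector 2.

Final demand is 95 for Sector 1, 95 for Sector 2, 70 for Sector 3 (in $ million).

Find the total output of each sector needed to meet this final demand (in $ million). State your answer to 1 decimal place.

I − A =
  [   0.95    -0.40    -0.35]
  [  -0.20     0.60    -0.45]
  [  -0.30    -0.05     1.00]
Cofactors of I−A, C_ij = (−1)^(i+j)·(minor ij) (rows/columns in the sector order above):
  C_11 = (0.60)(1.00) − (-0.45)(-0.05) = 0.5775
  C_12 = −[(-0.20)(1.00) − (-0.45)(-0.30)] = 0.3350
  C_13 = (-0.20)(-0.05) − (0.60)(-0.30) = 0.1900
  C_21 = −[(-0.40)(1.00) − (-0.35)(-0.05)] = 0.4175
  C_22 = (0.95)(1.00) − (-0.35)(-0.30) = 0.8450
  C_23 = −[(0.95)(-0.05) − (-0.40)(-0.30)] = 0.1675
  C_31 = (-0.40)(-0.45) − (-0.35)(0.60) = 0.3900
  C_32 = −[(0.95)(-0.45) − (-0.35)(-0.20)] = 0.4975
  C_33 = (0.95)(0.60) − (-0.40)(-0.20) = 0.4900
det(I−A) = Σ_j (I−A)_1j·C_1j = (0.95)(0.5775) + (-0.40)(0.3350) + (-0.35)(0.1900) = 0.348125
adj(I−A) = Cᵀ =
  [ 0.5775   0.4175   0.3900]
  [ 0.3350   0.8450   0.4975]
  [ 0.1900   0.1675   0.4900]
(I − A)⁻¹ = adj(I−A) / det(I−A) ≈
  [   1.6589     1.1993     1.1203]
  [   0.9623     2.4273     1.4291]
  [   0.5458     0.4811     1.4075]
x = (I − A)⁻¹ d = adj(I−A)·d / det(I−A), with det(I−A) = 0.348125:
  x_1 = (0.5775·95 + 0.4175·95 + 0.3900·70) / 0.348125 = 121.825 / 0.348125 ≈ 349.9
  x_2 = (0.3350·95 + 0.8450·95 + 0.4975·70) / 0.348125 = 146.925 / 0.348125 ≈ 422.0
  x_3 = (0.1900·95 + 0.1675·95 + 0.4900·70) / 0.348125 = 68.2625 / 0.348125 ≈ 196.1

x_1 = 349.9, x_2 = 422.0, x_3 = 196.1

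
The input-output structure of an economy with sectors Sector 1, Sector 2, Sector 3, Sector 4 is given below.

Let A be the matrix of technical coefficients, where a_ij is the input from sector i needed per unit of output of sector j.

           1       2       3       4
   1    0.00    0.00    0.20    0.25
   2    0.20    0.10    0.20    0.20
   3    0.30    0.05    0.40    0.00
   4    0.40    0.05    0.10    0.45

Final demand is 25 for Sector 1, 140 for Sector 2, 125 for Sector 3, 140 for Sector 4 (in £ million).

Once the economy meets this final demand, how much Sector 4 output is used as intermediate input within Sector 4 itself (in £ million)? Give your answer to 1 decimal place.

z_44 = 233.8

I − A =
  [   1.00     0.00    -0.20    -0.25]
  [  -0.20     0.90    -0.20    -0.20]
  [  -0.30    -0.05     0.60     0.00]
  [  -0.40    -0.05    -0.10     0.55]
Compute the cofactors C_ij = (−1)^(i+j)·(3×3 minor ij) of I−A; the adjugate is their transpose:
adj(I−A) = Cᵀ =
  [ 0.28450   0.01425   0.12200   0.13450]
  [ 0.15300   0.22950   0.15300   0.15300]
  [ 0.15500   0.02625   0.39250   0.08000]
  [ 0.24900   0.03600   0.17400   0.47400]
det(I−A) = Σ_j (I−A)_1j·C_1j = (1.00)(0.28450) + (0.00)(0.15300) + (-0.20)(0.15500) + (-0.25)(0.24900) = 0.19125
(I − A)⁻¹ = adj(I−A) / det(I−A) ≈
  [   1.4876     0.0745     0.6379     0.7033]
  [   0.8000     1.2000     0.8000     0.8000]
  [   0.8105     0.1373     2.0523     0.4183]
  [   1.3020     0.1882     0.9098     2.4784]
First solve x = (I − A)⁻¹ d = adj(I−A)·d / det(I−A); in particular x_4 = (0.24900·25 + 0.03600·140 + 0.17400·125 + 0.47400·140) / 0.19125 = 99.375 / 0.19125 ≈ 519.608.
Intermediate flow from 4 to 4: z_44 = a_44 · x_4 = 0.45 × 99.375 / 0.19125 = 44.71875 / 0.19125 ≈ 233.8.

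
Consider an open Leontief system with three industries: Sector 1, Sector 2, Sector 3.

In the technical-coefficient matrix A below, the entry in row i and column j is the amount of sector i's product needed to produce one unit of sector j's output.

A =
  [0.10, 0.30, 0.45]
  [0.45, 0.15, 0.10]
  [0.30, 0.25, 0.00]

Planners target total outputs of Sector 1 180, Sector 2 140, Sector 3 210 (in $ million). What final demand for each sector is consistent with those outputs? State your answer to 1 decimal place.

I − A =
  [   0.90    -0.30    -0.45]
  [  -0.45     0.85    -0.10]
  [  -0.30    -0.25     1.00]
d = (I − A) x:
  d_1 = (+0.90)·180 + (-0.30)·140 + (-0.45)·210 = 25.5
  d_2 = (-0.45)·180 + (+0.85)·140 + (-0.10)·210 = 17.0
  d_3 = (-0.30)·180 + (-0.25)·140 + (+1.00)·210 = 121.0

d_1 = 25.5, d_2 = 17.0, d_3 = 121.0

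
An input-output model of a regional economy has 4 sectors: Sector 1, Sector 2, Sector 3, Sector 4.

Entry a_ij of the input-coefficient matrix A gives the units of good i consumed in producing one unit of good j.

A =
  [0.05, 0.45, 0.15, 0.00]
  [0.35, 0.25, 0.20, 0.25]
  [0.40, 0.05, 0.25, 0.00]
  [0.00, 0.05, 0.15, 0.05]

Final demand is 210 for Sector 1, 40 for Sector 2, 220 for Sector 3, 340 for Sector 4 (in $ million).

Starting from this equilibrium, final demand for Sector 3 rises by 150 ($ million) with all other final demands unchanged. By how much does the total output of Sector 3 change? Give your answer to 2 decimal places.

Δx_3 = 266.31

I − A =
  [   0.95    -0.45    -0.15     0.00]
  [  -0.35     0.75    -0.20    -0.25]
  [  -0.40    -0.05     0.75     0.00]
  [   0.00    -0.05    -0.15     0.95]
Compute the cofactors C_ij = (−1)^(i+j)·(3×3 minor ij) of I−A; the adjugate is their transpose:
adj(I−A) = Cᵀ =
  [ 0.513625   0.327750   0.207375   0.086250]
  [ 0.340375   0.619875   0.266000   0.163125]
  [ 0.296625   0.216125   0.515375   0.056875]
  [ 0.064750   0.066750   0.095375   0.323125]
det(I−A) = Σ_j (I−A)_1j·C_1j = (0.95)(0.513625) + (-0.45)(0.340375) + (-0.15)(0.296625) + (0.00)(0.064750) = 0.29028125
(I − A)⁻¹ = adj(I−A) / det(I−A) ≈
  [   1.7694     1.1291     0.7144     0.2971]
  [   1.1726     2.1354     0.9164     0.5620]
  [   1.0219     0.7445     1.7754     0.1959]
  [   0.2231     0.2299     0.3286     1.1131]
Δx = (I − A)⁻¹ Δd with Δd having +150 in the Sector 3 component and 0 elsewhere.
So Δx_3 = L_33 · (+150), where L_33 = adj(I−A)_33 / det(I−A) = 0.515375 / 0.29028125.
Δx_3 = 0.515375 × (+150) / 0.29028125 = 77.30625 / 0.29028125 ≈ 266.31.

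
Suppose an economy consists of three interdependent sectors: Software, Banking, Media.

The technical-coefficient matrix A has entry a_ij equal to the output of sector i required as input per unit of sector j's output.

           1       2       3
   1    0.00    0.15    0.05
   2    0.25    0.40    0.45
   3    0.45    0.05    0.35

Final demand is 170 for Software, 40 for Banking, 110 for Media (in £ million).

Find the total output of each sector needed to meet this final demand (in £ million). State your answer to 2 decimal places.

x_1 = 258.52, x_2 = 462.20, x_3 = 383.76

I − A =
  [   1.00    -0.15    -0.05]
  [  -0.25     0.60    -0.45]
  [  -0.45    -0.05     0.65]
Cofactors of I−A, C_ij = (−1)^(i+j)·(minor ij) (rows/columns in the sector order above):
  C_11 = (0.60)(0.65) − (-0.45)(-0.05) = 0.3675
  C_12 = −[(-0.25)(0.65) − (-0.45)(-0.45)] = 0.3650
  C_13 = (-0.25)(-0.05) − (0.60)(-0.45) = 0.2825
  C_21 = −[(-0.15)(0.65) − (-0.05)(-0.05)] = 0.1000
  C_22 = (1.00)(0.65) − (-0.05)(-0.45) = 0.6275
  C_23 = −[(1.00)(-0.05) − (-0.15)(-0.45)] = 0.1175
  C_31 = (-0.15)(-0.45) − (-0.05)(0.60) = 0.0975
  C_32 = −[(1.00)(-0.45) − (-0.05)(-0.25)] = 0.4625
  C_33 = (1.00)(0.60) − (-0.15)(-0.25) = 0.5625
det(I−A) = Σ_j (I−A)_1j·C_1j = (1.00)(0.3675) + (-0.15)(0.3650) + (-0.05)(0.2825) = 0.298625
adj(I−A) = Cᵀ =
  [ 0.3675   0.1000   0.0975]
  [ 0.3650   0.6275   0.4625]
  [ 0.2825   0.1175   0.5625]
(I − A)⁻¹ = adj(I−A) / det(I−A) ≈
  [   1.2306     0.3349     0.3265]
  [   1.2223     2.1013     1.5488]
  [   0.9460     0.3935     1.8836]
x = (I − A)⁻¹ d = adj(I−A)·d / det(I−A), with det(I−A) = 0.298625:
  x_1 = (0.3675·170 + 0.1000·40 + 0.0975·110) / 0.298625 = 77.20 / 0.298625 ≈ 258.52
  x_2 = (0.3650·170 + 0.6275·40 + 0.4625·110) / 0.298625 = 138.025 / 0.298625 ≈ 462.20
  x_3 = (0.2825·170 + 0.1175·40 + 0.5625·110) / 0.298625 = 114.60 / 0.298625 ≈ 383.76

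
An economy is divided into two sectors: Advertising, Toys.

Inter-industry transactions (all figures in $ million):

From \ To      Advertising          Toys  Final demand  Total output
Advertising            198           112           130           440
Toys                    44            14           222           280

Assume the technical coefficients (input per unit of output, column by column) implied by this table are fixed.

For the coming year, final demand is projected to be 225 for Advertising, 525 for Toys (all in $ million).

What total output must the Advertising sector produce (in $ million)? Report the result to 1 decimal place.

Technical coefficients a_ij = z_ij / X_j:
  a_AA = 198/440 = 0.45, a_TA = 44/440 = 0.10
  a_AT = 112/280 = 0.40, a_TT = 14/280 = 0.05
I − A =
  [   0.55    -0.40]
  [  -0.10     0.95]
det(I−A) = (0.55)(0.95) − (-0.40)(-0.10) = 0.4825
adj(I−A) = [[0.95, 0.40], [0.10, 0.55]]
(I − A)⁻¹ = adj(I−A) / det(I−A) ≈
  [   1.9689     0.8290]
  [   0.2073     1.1399]
x = (I − A)⁻¹ d = adj(I−A)·d / det(I−A), with det(I−A) = 0.4825:
  x_A = (0.95·225 + 0.40·525) / 0.4825 = 423.75 / 0.4825 ≈ 878.2
  x_T = (0.10·225 + 0.55·525) / 0.4825 = 311.25 / 0.4825 ≈ 645.1

x_A = 878.2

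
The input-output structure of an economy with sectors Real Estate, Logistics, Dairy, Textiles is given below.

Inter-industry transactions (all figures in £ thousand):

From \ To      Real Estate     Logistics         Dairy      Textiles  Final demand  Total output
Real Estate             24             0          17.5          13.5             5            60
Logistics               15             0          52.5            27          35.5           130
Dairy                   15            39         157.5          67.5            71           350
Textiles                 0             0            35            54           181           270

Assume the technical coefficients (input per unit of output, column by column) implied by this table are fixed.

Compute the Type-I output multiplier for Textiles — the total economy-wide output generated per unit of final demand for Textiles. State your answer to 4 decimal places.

Technical coefficients a_ij = z_ij / X_j:
  a_RR = 24/60 = 0.40, a_LR = 15/60 = 0.25, a_DR = 15/60 = 0.25, a_TR = 0/60 = 0.00
  a_RL = 0/130 = 0.00, a_LL = 0/130 = 0.00, a_DL = 39/130 = 0.30, a_TL = 0/130 = 0.00
  a_RD = 17.5/350 = 0.05, a_LD = 52.5/350 = 0.15, a_DD = 157.5/350 = 0.45, a_TD = 35/350 = 0.10
  a_RT = 13.5/270 = 0.05, a_LT = 27/270 = 0.10, a_DT = 67.5/270 = 0.25, a_TT = 54/270 = 0.20
I − A =
  [   0.60     0.00    -0.05    -0.05]
  [  -0.25     1.00    -0.15    -0.10]
  [  -0.25    -0.30     0.55    -0.25]
  [   0.00     0.00    -0.10     0.80]
Compute the cofactors C_ij = (−1)^(i+j)·(3×3 minor ij) of I−A; the adjugate is their transpose:
adj(I−A) = Cᵀ =
  [ 0.376000   0.013500   0.045000   0.039250]
  [ 0.136250   0.237750   0.089250   0.066125]
  [ 0.260000   0.144000   0.480000   0.184250]
  [ 0.032500   0.018000   0.060000   0.286750]
det(I−A) = Σ_j (I−A)_1j·C_1j = (0.60)(0.376000) + (0.00)(0.136250) + (-0.05)(0.260000) + (-0.05)(0.032500) = 0.210975
(I − A)⁻¹ = adj(I−A) / det(I−A) ≈
  [   1.78220     0.06399     0.21330     0.18604]
  [   0.64581     1.12691     0.42304     0.31343]
  [   1.23237     0.68255     2.27515     0.87333]
  [   0.15405     0.08532     0.28439     1.35917]
The output multiplier for sector j is the column-j sum of the Leontief inverse (I − A)⁻¹ = adj(I−A) / det(I−A).
Column T of adj(I−A): (0.039250, 0.066125, 0.184250, 0.286750); det(I−A) = 0.210975.
m_T = (0.039250 + 0.066125 + 0.184250 + 0.286750) / 0.210975 = 0.576375 / 0.210975 ≈ 2.7320.

m_T = 2.7320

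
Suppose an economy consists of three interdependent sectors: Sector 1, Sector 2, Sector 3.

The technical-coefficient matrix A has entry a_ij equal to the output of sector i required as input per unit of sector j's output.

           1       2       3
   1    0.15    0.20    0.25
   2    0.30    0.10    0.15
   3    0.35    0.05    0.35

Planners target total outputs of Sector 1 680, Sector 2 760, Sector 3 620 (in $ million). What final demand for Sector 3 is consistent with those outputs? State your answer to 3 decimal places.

I − A =
  [   0.85    -0.20    -0.25]
  [  -0.30     0.90    -0.15]
  [  -0.35    -0.05     0.65]
d = (I − A) x:
  d_1 = (+0.85)·680 + (-0.20)·760 + (-0.25)·620 = 271.000
  d_2 = (-0.30)·680 + (+0.90)·760 + (-0.15)·620 = 387.000
  d_3 = (-0.35)·680 + (-0.05)·760 + (+0.65)·620 = 127.000

d_3 = 127.000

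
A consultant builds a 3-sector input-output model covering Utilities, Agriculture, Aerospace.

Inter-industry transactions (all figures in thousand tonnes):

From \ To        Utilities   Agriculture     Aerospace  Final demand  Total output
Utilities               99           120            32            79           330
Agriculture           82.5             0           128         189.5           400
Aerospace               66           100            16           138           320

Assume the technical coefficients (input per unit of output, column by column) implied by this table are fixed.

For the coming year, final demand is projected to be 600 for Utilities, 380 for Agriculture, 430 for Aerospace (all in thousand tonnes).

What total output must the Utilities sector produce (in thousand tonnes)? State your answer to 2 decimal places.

x_1 = 1525.66

Technical coefficients a_ij = z_ij / X_j:
  a_11 = 99/330 = 0.30, a_21 = 82.5/330 = 0.25, a_31 = 66/330 = 0.20
  a_12 = 120/400 = 0.30, a_22 = 0/400 = 0.00, a_32 = 100/400 = 0.25
  a_13 = 32/320 = 0.10, a_23 = 128/320 = 0.40, a_33 = 16/320 = 0.05
I − A =
  [   0.70    -0.30    -0.10]
  [  -0.25     1.00    -0.40]
  [  -0.20    -0.25     0.95]
Cofactors of I−A, C_ij = (−1)^(i+j)·(minor ij) (rows/columns in the sector order above):
  C_11 = (1.00)(0.95) − (-0.40)(-0.25) = 0.8500
  C_12 = −[(-0.25)(0.95) − (-0.40)(-0.20)] = 0.3175
  C_13 = (-0.25)(-0.25) − (1.00)(-0.20) = 0.2625
  C_21 = −[(-0.30)(0.95) − (-0.10)(-0.25)] = 0.3100
  C_22 = (0.70)(0.95) − (-0.10)(-0.20) = 0.6450
  C_23 = −[(0.70)(-0.25) − (-0.30)(-0.20)] = 0.2350
  C_31 = (-0.30)(-0.40) − (-0.10)(1.00) = 0.2200
  C_32 = −[(0.70)(-0.40) − (-0.10)(-0.25)] = 0.3050
  C_33 = (0.70)(1.00) − (-0.30)(-0.25) = 0.6250
det(I−A) = Σ_j (I−A)_1j·C_1j = (0.70)(0.8500) + (-0.30)(0.3175) + (-0.10)(0.2625) = 0.4735
adj(I−A) = Cᵀ =
  [ 0.8500   0.3100   0.2200]
  [ 0.3175   0.6450   0.3050]
  [ 0.2625   0.2350   0.6250]
(I − A)⁻¹ = adj(I−A) / det(I−A) ≈
  [   1.7951     0.6547     0.4646]
  [   0.6705     1.3622     0.6441]
  [   0.5544     0.4963     1.3200]
x = (I − A)⁻¹ d = adj(I−A)·d / det(I−A), with det(I−A) = 0.4735:
  x_1 = (0.8500·600 + 0.3100·380 + 0.2200·430) / 0.4735 = 722.40 / 0.4735 ≈ 1525.66
  x_2 = (0.3175·600 + 0.6450·380 + 0.3050·430) / 0.4735 = 566.75 / 0.4735 ≈ 1196.94
  x_3 = (0.2625·600 + 0.2350·380 + 0.6250·430) / 0.4735 = 515.55 / 0.4735 ≈ 1088.81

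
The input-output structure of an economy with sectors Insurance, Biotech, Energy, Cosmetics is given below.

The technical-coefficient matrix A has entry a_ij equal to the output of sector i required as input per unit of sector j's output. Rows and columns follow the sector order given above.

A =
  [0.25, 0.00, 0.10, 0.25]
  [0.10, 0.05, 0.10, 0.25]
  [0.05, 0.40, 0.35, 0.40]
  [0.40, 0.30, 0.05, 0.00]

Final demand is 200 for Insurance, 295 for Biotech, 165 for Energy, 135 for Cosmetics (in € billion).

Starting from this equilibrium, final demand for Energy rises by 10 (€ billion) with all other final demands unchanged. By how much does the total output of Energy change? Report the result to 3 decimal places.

Δx_3 = 20.013

I − A =
  [   0.75     0.00    -0.10    -0.25]
  [  -0.10     0.95    -0.10    -0.25]
  [  -0.05    -0.40     0.65    -0.40]
  [  -0.40    -0.30    -0.05     1.00]
Compute the cofactors C_ij = (−1)^(i+j)·(3×3 minor ij) of I−A; the adjugate is their transpose:
adj(I−A) = Cᵀ =
  [ 0.492750   0.105750   0.106875   0.192375]
  [ 0.149625   0.385875   0.095625   0.172125]
  [ 0.287750   0.353750   0.553750   0.381875]
  [ 0.256375   0.175750   0.099125   0.424375]
det(I−A) = Σ_j (I−A)_1j·C_1j = (0.75)(0.492750) + (0.00)(0.149625) + (-0.10)(0.287750) + (-0.25)(0.256375) = 0.27669375
(I − A)⁻¹ = adj(I−A) / det(I−A) ≈
  [   1.7808     0.3822     0.3863     0.6953]
  [   0.5408     1.3946     0.3456     0.6221]
  [   1.0400     1.2785     2.0013     1.3801]
  [   0.9266     0.6352     0.3582     1.5337]
Δx = (I − A)⁻¹ Δd with Δd having +10 in the Energy component and 0 elsewhere.
So Δx_3 = L_33 · (+10), where L_33 = adj(I−A)_33 / det(I−A) = 0.553750 / 0.27669375.
Δx_3 = 0.553750 × (+10) / 0.27669375 = 5.5375 / 0.27669375 ≈ 20.013.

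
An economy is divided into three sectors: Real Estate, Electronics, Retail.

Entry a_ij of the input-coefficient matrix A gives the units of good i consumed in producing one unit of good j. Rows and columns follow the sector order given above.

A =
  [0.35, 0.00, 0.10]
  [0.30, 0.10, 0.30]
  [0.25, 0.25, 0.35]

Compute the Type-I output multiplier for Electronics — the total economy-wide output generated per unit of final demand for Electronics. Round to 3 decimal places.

I − A =
  [   0.65     0.00    -0.10]
  [  -0.30     0.90    -0.30]
  [  -0.25    -0.25     0.65]
Cofactors of I−A, C_ij = (−1)^(i+j)·(minor ij) (rows/columns in the sector order above):
  C_11 = (0.90)(0.65) − (-0.30)(-0.25) = 0.5100
  C_12 = −[(-0.30)(0.65) − (-0.30)(-0.25)] = 0.2700
  C_13 = (-0.30)(-0.25) − (0.90)(-0.25) = 0.3000
  C_21 = −[(0.00)(0.65) − (-0.10)(-0.25)] = 0.0250
  C_22 = (0.65)(0.65) − (-0.10)(-0.25) = 0.3975
  C_23 = −[(0.65)(-0.25) − (0.00)(-0.25)] = 0.1625
  C_31 = (0.00)(-0.30) − (-0.10)(0.90) = 0.0900
  C_32 = −[(0.65)(-0.30) − (-0.10)(-0.30)] = 0.2250
  C_33 = (0.65)(0.90) − (0.00)(-0.30) = 0.5850
det(I−A) = Σ_j (I−A)_1j·C_1j = (0.65)(0.5100) + (0.00)(0.2700) + (-0.10)(0.3000) = 0.3015
adj(I−A) = Cᵀ =
  [ 0.5100   0.0250   0.0900]
  [ 0.2700   0.3975   0.2250]
  [ 0.3000   0.1625   0.5850]
(I − A)⁻¹ = adj(I−A) / det(I−A) ≈
  [   1.6915     0.0829     0.2985]
  [   0.8955     1.3184     0.7463]
  [   0.9950     0.5390     1.9403]
The output multiplier for sector j is the column-j sum of the Leontief inverse (I − A)⁻¹ = adj(I−A) / det(I−A).
Column 2 of adj(I−A): (0.0250, 0.3975, 0.1625); det(I−A) = 0.3015.
m_2 = (0.0250 + 0.3975 + 0.1625) / 0.3015 = 0.585 / 0.3015 ≈ 1.940.

m_2 = 1.940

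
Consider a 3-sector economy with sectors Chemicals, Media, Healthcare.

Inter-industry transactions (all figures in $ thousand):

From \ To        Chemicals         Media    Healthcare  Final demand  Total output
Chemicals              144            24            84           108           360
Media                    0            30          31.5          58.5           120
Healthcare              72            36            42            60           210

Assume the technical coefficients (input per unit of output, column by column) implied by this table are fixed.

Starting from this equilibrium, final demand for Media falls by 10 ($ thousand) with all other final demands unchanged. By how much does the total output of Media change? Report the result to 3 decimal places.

Δx_M = -14.981

Technical coefficients a_ij = z_ij / X_j:
  a_CC = 144/360 = 0.40, a_MC = 0/360 = 0.00, a_HC = 72/360 = 0.20
  a_CM = 24/120 = 0.20, a_MM = 30/120 = 0.25, a_HM = 36/120 = 0.30
  a_CH = 84/210 = 0.40, a_MH = 31.5/210 = 0.15, a_HH = 42/210 = 0.20
I − A =
  [   0.60    -0.20    -0.40]
  [   0.00     0.75    -0.15]
  [  -0.20    -0.30     0.80]
Cofactors of I−A, C_ij = (−1)^(i+j)·(minor ij) (rows/columns in the sector order above):
  C_11 = (0.75)(0.80) − (-0.15)(-0.30) = 0.5550
  C_12 = −[(0.00)(0.80) − (-0.15)(-0.20)] = 0.0300
  C_13 = (0.00)(-0.30) − (0.75)(-0.20) = 0.1500
  C_21 = −[(-0.20)(0.80) − (-0.40)(-0.30)] = 0.2800
  C_22 = (0.60)(0.80) − (-0.40)(-0.20) = 0.4000
  C_23 = −[(0.60)(-0.30) − (-0.20)(-0.20)] = 0.2200
  C_31 = (-0.20)(-0.15) − (-0.40)(0.75) = 0.3300
  C_32 = −[(0.60)(-0.15) − (-0.40)(0.00)] = 0.0900
  C_33 = (0.60)(0.75) − (-0.20)(0.00) = 0.4500
det(I−A) = Σ_j (I−A)_1j·C_1j = (0.60)(0.5550) + (-0.20)(0.0300) + (-0.40)(0.1500) = 0.2670
adj(I−A) = Cᵀ =
  [ 0.5550   0.2800   0.3300]
  [ 0.0300   0.4000   0.0900]
  [ 0.1500   0.2200   0.4500]
(I − A)⁻¹ = adj(I−A) / det(I−A) ≈
  [   2.0787     1.0487     1.2360]
  [   0.1124     1.4981     0.3371]
  [   0.5618     0.8240     1.6854]
Δx = (I − A)⁻¹ Δd with Δd having -10 in the Media component and 0 elsewhere.
So Δx_M = L_MM · (-10), where L_MM = adj(I−A)_MM / det(I−A) = 0.4000 / 0.2670.
Δx_M = 0.4000 × (-10) / 0.2670 = -4.00 / 0.2670 ≈ -14.981.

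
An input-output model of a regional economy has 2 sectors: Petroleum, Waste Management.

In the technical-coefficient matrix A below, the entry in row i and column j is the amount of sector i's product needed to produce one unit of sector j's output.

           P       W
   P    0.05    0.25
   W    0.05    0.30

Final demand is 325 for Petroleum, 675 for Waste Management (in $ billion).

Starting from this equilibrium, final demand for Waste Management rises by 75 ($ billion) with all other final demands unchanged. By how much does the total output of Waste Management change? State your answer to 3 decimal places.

I − A =
  [   0.95    -0.25]
  [  -0.05     0.70]
det(I−A) = (0.95)(0.70) − (-0.25)(-0.05) = 0.6525
adj(I−A) = [[0.70, 0.25], [0.05, 0.95]]
(I − A)⁻¹ = adj(I−A) / det(I−A) ≈
  [   1.0728     0.3831]
  [   0.0766     1.4559]
Δx = (I − A)⁻¹ Δd with Δd having +75 in the Waste Management component and 0 elsewhere.
So Δx_W = L_WW · (+75), where L_WW = adj(I−A)_WW / det(I−A) = 0.95 / 0.6525.
Δx_W = 0.95 × (+75) / 0.6525 = 71.25 / 0.6525 ≈ 109.195.

Δx_W = 109.195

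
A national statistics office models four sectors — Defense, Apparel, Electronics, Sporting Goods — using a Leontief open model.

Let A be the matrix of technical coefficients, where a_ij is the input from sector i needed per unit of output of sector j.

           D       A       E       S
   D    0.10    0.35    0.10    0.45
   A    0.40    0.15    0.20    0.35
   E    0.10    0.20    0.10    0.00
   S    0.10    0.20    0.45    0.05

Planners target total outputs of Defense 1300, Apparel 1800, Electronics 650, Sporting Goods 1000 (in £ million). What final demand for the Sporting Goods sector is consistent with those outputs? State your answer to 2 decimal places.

d_S = 167.50

I − A =
  [   0.90    -0.35    -0.10    -0.45]
  [  -0.40     0.85    -0.20    -0.35]
  [  -0.10    -0.20     0.90     0.00]
  [  -0.10    -0.20    -0.45     0.95]
d = (I − A) x:
  d_D = (+0.90)·1300 + (-0.35)·1800 + (-0.10)·650 + (-0.45)·1000 = 25.00
  d_A = (-0.40)·1300 + (+0.85)·1800 + (-0.20)·650 + (-0.35)·1000 = 530.00
  d_E = (-0.10)·1300 + (-0.20)·1800 + (+0.90)·650 + (+0.00)·1000 = 95.00
  d_S = (-0.10)·1300 + (-0.20)·1800 + (-0.45)·650 + (+0.95)·1000 = 167.50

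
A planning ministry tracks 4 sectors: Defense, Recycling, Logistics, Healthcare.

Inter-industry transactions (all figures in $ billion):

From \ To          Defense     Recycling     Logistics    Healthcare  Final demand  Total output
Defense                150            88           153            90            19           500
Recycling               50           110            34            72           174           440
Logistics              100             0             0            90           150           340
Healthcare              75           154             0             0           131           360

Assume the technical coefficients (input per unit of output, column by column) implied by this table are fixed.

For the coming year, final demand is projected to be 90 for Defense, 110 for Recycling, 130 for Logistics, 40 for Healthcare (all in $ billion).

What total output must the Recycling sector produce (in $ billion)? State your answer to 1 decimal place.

Technical coefficients a_ij = z_ij / X_j:
  a_DD = 150/500 = 0.30, a_RD = 50/500 = 0.10, a_LD = 100/500 = 0.20, a_HD = 75/500 = 0.15
  a_DR = 88/440 = 0.20, a_RR = 110/440 = 0.25, a_LR = 0/440 = 0.00, a_HR = 154/440 = 0.35
  a_DL = 153/340 = 0.45, a_RL = 34/340 = 0.10, a_LL = 0/340 = 0.00, a_HL = 0/340 = 0.00
  a_DH = 90/360 = 0.25, a_RH = 72/360 = 0.20, a_LH = 90/360 = 0.25, a_HH = 0/360 = 0.00
I − A =
  [   0.70    -0.20    -0.45    -0.25]
  [  -0.10     0.75    -0.10    -0.20]
  [  -0.20     0.00     1.00    -0.25]
  [  -0.15    -0.35     0.00     1.00]
Compute the cofactors C_ij = (−1)^(i+j)·(3×3 minor ij) of I−A; the adjugate is their transpose:
adj(I−A) = Cᵀ =
  [ 0.671250   0.326875   0.334750   0.316875]
  [ 0.153750   0.555625   0.124750   0.180750]
  [ 0.172875   0.126250   0.413125   0.171750]
  [ 0.154500   0.243500   0.093875   0.433500]
det(I−A) = Σ_j (I−A)_1j·C_1j = (0.70)(0.671250) + (-0.20)(0.153750) + (-0.45)(0.172875) + (-0.25)(0.154500) = 0.32270625
(I − A)⁻¹ = adj(I−A) / det(I−A) ≈
  [   2.0801     1.0129     1.0373     0.9819]
  [   0.4764     1.7218     0.3866     0.5601]
  [   0.5357     0.3912     1.2802     0.5322]
  [   0.4788     0.7546     0.2909     1.3433]
x = (I − A)⁻¹ d = adj(I−A)·d / det(I−A), with det(I−A) = 0.32270625:
  x_D = (0.671250·90 + 0.326875·110 + 0.334750·130 + 0.316875·40) / 0.32270625 = 152.56125 / 0.32270625 ≈ 472.8
  x_R = (0.153750·90 + 0.555625·110 + 0.124750·130 + 0.180750·40) / 0.32270625 = 98.40375 / 0.32270625 ≈ 304.9
  x_L = (0.172875·90 + 0.126250·110 + 0.413125·130 + 0.171750·40) / 0.32270625 = 90.0225 / 0.32270625 ≈ 279.0
  x_H = (0.154500·90 + 0.243500·110 + 0.093875·130 + 0.433500·40) / 0.32270625 = 70.23375 / 0.32270625 ≈ 217.6

x_R = 304.9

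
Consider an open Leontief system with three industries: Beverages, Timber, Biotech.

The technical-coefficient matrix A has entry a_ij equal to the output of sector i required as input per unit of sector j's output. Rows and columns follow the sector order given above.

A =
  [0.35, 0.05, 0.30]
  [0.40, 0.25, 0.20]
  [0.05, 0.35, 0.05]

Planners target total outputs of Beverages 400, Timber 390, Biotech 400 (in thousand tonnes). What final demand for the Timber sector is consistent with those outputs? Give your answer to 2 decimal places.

d_2 = 52.50

I − A =
  [   0.65    -0.05    -0.30]
  [  -0.40     0.75    -0.20]
  [  -0.05    -0.35     0.95]
d = (I − A) x:
  d_1 = (+0.65)·400 + (-0.05)·390 + (-0.30)·400 = 120.50
  d_2 = (-0.40)·400 + (+0.75)·390 + (-0.20)·400 = 52.50
  d_3 = (-0.05)·400 + (-0.35)·390 + (+0.95)·400 = 223.50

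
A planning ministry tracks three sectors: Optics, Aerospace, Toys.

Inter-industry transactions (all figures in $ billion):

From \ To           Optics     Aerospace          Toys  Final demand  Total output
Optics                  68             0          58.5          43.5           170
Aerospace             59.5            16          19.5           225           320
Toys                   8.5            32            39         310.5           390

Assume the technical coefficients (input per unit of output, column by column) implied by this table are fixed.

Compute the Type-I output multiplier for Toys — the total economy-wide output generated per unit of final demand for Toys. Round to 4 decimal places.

m_T = 1.5976

Technical coefficients a_ij = z_ij / X_j:
  a_OO = 68/170 = 0.40, a_AO = 59.5/170 = 0.35, a_TO = 8.5/170 = 0.05
  a_OA = 0/320 = 0.00, a_AA = 16/320 = 0.05, a_TA = 32/320 = 0.10
  a_OT = 58.5/390 = 0.15, a_AT = 19.5/390 = 0.05, a_TT = 39/390 = 0.10
I − A =
  [   0.60     0.00    -0.15]
  [  -0.35     0.95    -0.05]
  [  -0.05    -0.10     0.90]
Cofactors of I−A, C_ij = (−1)^(i+j)·(minor ij) (rows/columns in the sector order above):
  C_11 = (0.95)(0.90) − (-0.05)(-0.10) = 0.8500
  C_12 = −[(-0.35)(0.90) − (-0.05)(-0.05)] = 0.3175
  C_13 = (-0.35)(-0.10) − (0.95)(-0.05) = 0.0825
  C_21 = −[(0.00)(0.90) − (-0.15)(-0.10)] = 0.0150
  C_22 = (0.60)(0.90) − (-0.15)(-0.05) = 0.5325
  C_23 = −[(0.60)(-0.10) − (0.00)(-0.05)] = 0.0600
  C_31 = (0.00)(-0.05) − (-0.15)(0.95) = 0.1425
  C_32 = −[(0.60)(-0.05) − (-0.15)(-0.35)] = 0.0825
  C_33 = (0.60)(0.95) − (0.00)(-0.35) = 0.5700
det(I−A) = Σ_j (I−A)_1j·C_1j = (0.60)(0.8500) + (0.00)(0.3175) + (-0.15)(0.0825) = 0.497625
adj(I−A) = Cᵀ =
  [ 0.8500   0.0150   0.1425]
  [ 0.3175   0.5325   0.0825]
  [ 0.0825   0.0600   0.5700]
(I − A)⁻¹ = adj(I−A) / det(I−A) ≈
  [   1.70811     0.03014     0.28636]
  [   0.63803     1.07008     0.16579]
  [   0.16579     0.12057     1.14544]
The output multiplier for sector j is the column-j sum of the Leontief inverse (I − A)⁻¹ = adj(I−A) / det(I−A).
Column T of adj(I−A): (0.1425, 0.0825, 0.5700); det(I−A) = 0.497625.
m_T = (0.1425 + 0.0825 + 0.5700) / 0.497625 = 0.795 / 0.497625 ≈ 1.5976.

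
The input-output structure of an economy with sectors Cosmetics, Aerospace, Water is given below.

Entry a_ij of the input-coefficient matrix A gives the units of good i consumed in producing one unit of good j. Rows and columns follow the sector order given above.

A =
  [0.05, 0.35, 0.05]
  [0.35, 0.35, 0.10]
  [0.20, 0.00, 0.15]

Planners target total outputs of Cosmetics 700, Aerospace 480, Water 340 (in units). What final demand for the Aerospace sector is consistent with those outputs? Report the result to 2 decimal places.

I − A =
  [   0.95    -0.35    -0.05]
  [  -0.35     0.65    -0.10]
  [  -0.20     0.00     0.85]
d = (I − A) x:
  d_C = (+0.95)·700 + (-0.35)·480 + (-0.05)·340 = 480.00
  d_A = (-0.35)·700 + (+0.65)·480 + (-0.10)·340 = 33.00
  d_W = (-0.20)·700 + (+0.00)·480 + (+0.85)·340 = 149.00

d_A = 33.00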